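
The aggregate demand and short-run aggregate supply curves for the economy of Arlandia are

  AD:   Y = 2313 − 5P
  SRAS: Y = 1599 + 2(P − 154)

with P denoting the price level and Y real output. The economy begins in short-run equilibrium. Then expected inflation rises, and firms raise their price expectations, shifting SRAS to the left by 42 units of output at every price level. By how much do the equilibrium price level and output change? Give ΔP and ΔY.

ΔP = +6, ΔY = -30

This is a negative supply shock: SRAS shifts left.
New SRAS: Y = 1249 + 2P.
Set AD = SRAS: 2313 − 5P = 1249 + 2P, so 1064 = 7P and P = 152.
Y = 2313 − 5·152 = 1553.
Initially P = 146, Y = 1583, so ΔP = +6 and ΔY = -30.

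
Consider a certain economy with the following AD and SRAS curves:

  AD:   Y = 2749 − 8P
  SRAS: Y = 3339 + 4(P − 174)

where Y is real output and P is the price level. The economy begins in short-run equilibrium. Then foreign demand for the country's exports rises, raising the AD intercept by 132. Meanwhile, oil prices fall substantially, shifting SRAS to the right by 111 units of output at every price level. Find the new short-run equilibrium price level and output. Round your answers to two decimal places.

P = 10.58, Y = 2796.33

After both shocks: AD is Y = 2881 − 8P and SRAS is Y = 2754 + 4P.
Setting them equal: 127 = 12P, so P = 10.58.
Substituting into AD, Y = 2796.33.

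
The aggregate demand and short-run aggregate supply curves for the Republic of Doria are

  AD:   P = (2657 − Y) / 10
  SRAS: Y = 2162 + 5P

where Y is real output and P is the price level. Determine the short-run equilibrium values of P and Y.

P = 33, Y = 2327

Rearrange AD to Y = 2657 − 10P.
Set AD = SRAS: 2657 − 10P = 2162 + 5P, so 495 = 15P and P = 33.
Then Y = 2657 − 10·33 = 2327.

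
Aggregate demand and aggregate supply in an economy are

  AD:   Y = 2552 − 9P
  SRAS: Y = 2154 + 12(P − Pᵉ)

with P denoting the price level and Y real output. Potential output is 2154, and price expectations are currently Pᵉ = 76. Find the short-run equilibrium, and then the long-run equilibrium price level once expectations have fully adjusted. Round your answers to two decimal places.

Short run: P = 62.38, Y = 1990.57. Long run: P = 44.22.

Short run: with Pᵉ = 76, SRAS is Y = 1242 + 12P. Setting AD = SRAS gives 1310 = 21P, so P = 62.38 and Y = 2552 − 9P = 1990.57.
Output 1990.57 is below potential 2154, so over time expected prices fall and SRAS shifts right until Y returns to 2154.
Long run: Y = 2154 on the AD curve gives 2154 = 2552 − 9P, so P = 44.22.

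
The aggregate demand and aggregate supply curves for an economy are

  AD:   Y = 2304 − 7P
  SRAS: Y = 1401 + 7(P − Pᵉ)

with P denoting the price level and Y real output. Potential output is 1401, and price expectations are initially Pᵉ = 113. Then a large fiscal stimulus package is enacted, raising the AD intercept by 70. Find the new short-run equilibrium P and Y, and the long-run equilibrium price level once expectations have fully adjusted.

Short run: P = 126, Y = 1492. Long run: P = 139.

AD shifts right: new AD is Y = 2374 − 7P. With Pᵉ = 113, SRAS is Y = 610 + 7P.
Short run: 2374 − 7P = 610 + 7P gives 1764 = 14P, so P = 126 and Y = 2374 − 7·126 = 1492.
Y = 1492 is above potential 1401; expectations adjust and SRAS shifts left until Y = 1401.
Long run: on the new AD curve, 1401 = 2374 − 7P gives P = 139.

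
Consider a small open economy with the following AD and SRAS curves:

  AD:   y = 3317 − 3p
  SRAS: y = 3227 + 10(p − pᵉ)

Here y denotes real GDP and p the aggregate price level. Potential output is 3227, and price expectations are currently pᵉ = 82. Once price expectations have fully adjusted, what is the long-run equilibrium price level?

Short run: with pᵉ = 82, SRAS is y = 2407 + 10p. Setting AD = SRAS gives 910 = 13p, so p = 70 and y = 3317 − 3·70 = 3107.
Output 3107 is below potential 3227, so over time expected prices fall and SRAS shifts right until y returns to 3227.
Long run: y = 3227 on the AD curve gives 3227 = 3317 − 3p, so p = 30.

Long-run p = 30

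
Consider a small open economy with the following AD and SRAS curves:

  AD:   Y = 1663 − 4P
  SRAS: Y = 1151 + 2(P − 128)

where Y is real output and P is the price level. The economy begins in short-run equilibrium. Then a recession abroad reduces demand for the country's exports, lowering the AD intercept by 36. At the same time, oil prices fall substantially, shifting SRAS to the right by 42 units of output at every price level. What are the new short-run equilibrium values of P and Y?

P = 115, Y = 1167

After both shocks: AD is Y = 1627 − 4P and SRAS is Y = 937 + 2P.
Setting them equal: 690 = 6P, so P = 115.
Y = 1627 − 4·115 = 1167.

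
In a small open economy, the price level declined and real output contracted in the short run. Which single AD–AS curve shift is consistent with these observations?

AD shifted left

P fell and Y fell. An AD shift moves P and Y in the same direction; an SRAS shift moves them in opposite directions.
Here P and Y moved in the same direction, so the AD curve shifted.
Since Y fell, AD shifted left.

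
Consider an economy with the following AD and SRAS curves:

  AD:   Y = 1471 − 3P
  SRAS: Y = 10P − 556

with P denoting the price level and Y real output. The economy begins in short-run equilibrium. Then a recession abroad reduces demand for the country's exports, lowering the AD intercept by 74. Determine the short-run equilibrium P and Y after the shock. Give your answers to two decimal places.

This is a negative demand shock: AD shifts left.
New AD: Y = 1397 − 3P.
Set AD = SRAS: 1397 − 3P = 10P − 556, so 1953 = 13P and P = 150.23.
Substituting into AD, Y = 946.31.

P = 150.23, Y = 946.31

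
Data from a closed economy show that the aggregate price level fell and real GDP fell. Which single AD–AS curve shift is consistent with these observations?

AD shifted left

P fell and Y fell. An AD shift moves P and Y in the same direction; an SRAS shift moves them in opposite directions.
Here P and Y moved in the same direction, so the AD curve shifted.
Since Y fell, AD shifted left.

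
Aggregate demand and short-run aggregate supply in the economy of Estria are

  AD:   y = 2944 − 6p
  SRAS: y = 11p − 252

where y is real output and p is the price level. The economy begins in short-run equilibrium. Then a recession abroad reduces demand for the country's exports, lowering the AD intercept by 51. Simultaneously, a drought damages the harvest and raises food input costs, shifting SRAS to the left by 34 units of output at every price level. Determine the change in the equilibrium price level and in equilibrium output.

Δp = -1, Δy = -45

After both shocks: AD is y = 2893 − 6p and SRAS is y = 11p − 286.
Setting them equal: 3179 = 17p, so p = 187.
y = 2893 − 6·187 = 1771.
Initially p = 188, y = 1816, so Δp = -1 and Δy = -45.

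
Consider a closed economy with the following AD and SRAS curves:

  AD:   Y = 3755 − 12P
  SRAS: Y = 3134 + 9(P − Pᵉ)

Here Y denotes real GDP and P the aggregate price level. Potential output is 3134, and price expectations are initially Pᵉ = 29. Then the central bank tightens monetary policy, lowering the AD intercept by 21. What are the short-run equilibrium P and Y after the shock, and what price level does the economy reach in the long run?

Short run: P = 41, Y = 3242. Long run: P = 50.

AD shifts left: new AD is Y = 3734 − 12P. With Pᵉ = 29, SRAS is Y = 2873 + 9P.
Short run: 3734 − 12P = 2873 + 9P gives 861 = 21P, so P = 41 and Y = 3734 − 12·41 = 3242.
Y = 3242 is above potential 3134; expectations adjust and SRAS shifts left until Y = 3134.
Long run: on the new AD curve, 3134 = 3734 − 12P gives P = 50.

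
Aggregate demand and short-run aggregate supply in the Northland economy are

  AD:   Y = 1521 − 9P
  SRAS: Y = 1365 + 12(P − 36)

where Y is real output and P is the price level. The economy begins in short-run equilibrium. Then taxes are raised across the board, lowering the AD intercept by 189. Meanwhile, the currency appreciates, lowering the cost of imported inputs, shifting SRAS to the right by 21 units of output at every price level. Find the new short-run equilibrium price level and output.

After both shocks: AD is Y = 1332 − 9P and SRAS is Y = 954 + 12P.
Setting them equal: 378 = 21P, so P = 18.
Y = 1332 − 9·18 = 1170.

P = 18, Y = 1170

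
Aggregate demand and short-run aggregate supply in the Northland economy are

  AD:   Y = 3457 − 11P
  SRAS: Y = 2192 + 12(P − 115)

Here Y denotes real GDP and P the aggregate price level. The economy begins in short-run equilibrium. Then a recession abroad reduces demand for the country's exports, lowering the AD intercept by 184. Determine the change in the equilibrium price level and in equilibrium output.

This is a negative demand shock: AD shifts left.
New AD: Y = 3273 − 11P.
SRAS can be written Y = 812 + 12P.
Set AD = SRAS: 3273 − 11P = 812 + 12P, so 2461 = 23P and P = 107.
Y = 3273 − 11·107 = 2096.
Initially P = 115, Y = 2192, so ΔP = -8 and ΔY = -96.

ΔP = -8, ΔY = -96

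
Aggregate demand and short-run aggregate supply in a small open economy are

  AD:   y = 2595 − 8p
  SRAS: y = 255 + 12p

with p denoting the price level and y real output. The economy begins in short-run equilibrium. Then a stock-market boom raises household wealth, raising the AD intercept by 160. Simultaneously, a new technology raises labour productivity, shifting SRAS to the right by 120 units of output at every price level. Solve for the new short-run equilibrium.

p = 119, y = 1803

After both shocks: AD is y = 2755 − 8p and SRAS is y = 375 + 12p.
Setting them equal: 2380 = 20p, so p = 119.
y = 2755 − 8·119 = 1803.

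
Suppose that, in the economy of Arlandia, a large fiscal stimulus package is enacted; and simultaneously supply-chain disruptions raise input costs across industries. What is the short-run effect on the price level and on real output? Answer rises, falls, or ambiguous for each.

Price level: rises; output: ambiguous

The first event is a positive demand shock: AD shifts right, which by itself pushes P up and Y up.
The second is an adverse supply shock: SRAS shifts left, which by itself pushes P up and Y down.
Both shocks push P up, so P rises. The two shocks push Y in opposite directions, so the effect on Y is ambiguous.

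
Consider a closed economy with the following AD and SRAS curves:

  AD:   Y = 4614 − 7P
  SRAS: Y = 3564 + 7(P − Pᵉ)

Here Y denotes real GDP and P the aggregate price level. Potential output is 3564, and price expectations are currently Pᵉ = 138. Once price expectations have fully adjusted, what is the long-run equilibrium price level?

Short run: with Pᵉ = 138, SRAS is Y = 2598 + 7P. Setting AD = SRAS gives 2016 = 14P, so P = 144 and Y = 4614 − 7·144 = 3606.
Output 3606 is above potential 3564, so over time expected prices rise and SRAS shifts left until Y returns to 3564.
Long run: Y = 3564 on the AD curve gives 3564 = 4614 − 7P, so P = 150.

Long-run P = 150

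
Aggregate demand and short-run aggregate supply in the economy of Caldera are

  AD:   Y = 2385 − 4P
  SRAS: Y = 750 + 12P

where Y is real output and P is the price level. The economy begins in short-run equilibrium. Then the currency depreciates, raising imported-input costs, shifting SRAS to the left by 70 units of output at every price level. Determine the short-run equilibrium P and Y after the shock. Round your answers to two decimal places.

P = 106.56, Y = 1958.75

This is a negative supply shock: SRAS shifts left.
New SRAS: Y = 680 + 12P.
Set AD = SRAS: 2385 − 4P = 680 + 12P, so 1705 = 16P and P = 106.56.
Substituting into AD, Y = 1958.75.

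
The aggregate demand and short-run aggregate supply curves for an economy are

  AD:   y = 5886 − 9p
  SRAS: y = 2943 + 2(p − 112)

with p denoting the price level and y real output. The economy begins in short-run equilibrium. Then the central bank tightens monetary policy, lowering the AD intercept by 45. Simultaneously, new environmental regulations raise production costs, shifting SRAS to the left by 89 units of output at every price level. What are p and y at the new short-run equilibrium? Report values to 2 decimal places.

p = 291.91, y = 3213.82

After both shocks: AD is y = 5841 − 9p and SRAS is y = 2630 + 2p.
Setting them equal: 3211 = 11p, so p = 291.91.
Substituting into AD, y = 3213.82.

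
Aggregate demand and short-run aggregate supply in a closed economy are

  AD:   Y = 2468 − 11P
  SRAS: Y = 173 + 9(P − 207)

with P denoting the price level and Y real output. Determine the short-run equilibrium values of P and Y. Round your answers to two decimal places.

Write SRAS as Y = 173 + 9P − 1863 = 9P − 1690.
Set AD = SRAS: 2468 − 11P = 9P − 1690, so 4158 = 20P and P = 207.90.
Substituting into AD, Y = 2468 − 11P = 181.10.

P = 207.90, Y = 181.10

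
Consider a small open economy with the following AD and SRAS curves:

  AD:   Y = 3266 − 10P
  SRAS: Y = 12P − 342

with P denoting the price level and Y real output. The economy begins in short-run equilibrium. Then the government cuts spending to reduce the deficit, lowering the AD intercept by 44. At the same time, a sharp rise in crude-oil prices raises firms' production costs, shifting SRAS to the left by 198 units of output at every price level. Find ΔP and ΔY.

ΔP = +7, ΔY = -114

After both shocks: AD is Y = 3222 − 10P and SRAS is Y = 12P − 540.
Setting them equal: 3762 = 22P, so P = 171.
Y = 3222 − 10·171 = 1512.
Initially P = 164, Y = 1626, so ΔP = +7 and ΔY = -114.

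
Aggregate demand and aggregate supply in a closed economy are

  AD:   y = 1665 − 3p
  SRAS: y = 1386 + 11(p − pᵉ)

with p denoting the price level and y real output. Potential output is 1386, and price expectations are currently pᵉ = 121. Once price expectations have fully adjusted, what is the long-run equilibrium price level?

Long-run p = 93

Short run: with pᵉ = 121, SRAS is y = 55 + 11p. Setting AD = SRAS gives 1610 = 14p, so p = 115 and y = 1665 − 3·115 = 1320.
Output 1320 is below potential 1386, so over time expected prices fall and SRAS shifts right until y returns to 1386.
Long run: y = 1386 on the AD curve gives 1386 = 1665 − 3p, so p = 93.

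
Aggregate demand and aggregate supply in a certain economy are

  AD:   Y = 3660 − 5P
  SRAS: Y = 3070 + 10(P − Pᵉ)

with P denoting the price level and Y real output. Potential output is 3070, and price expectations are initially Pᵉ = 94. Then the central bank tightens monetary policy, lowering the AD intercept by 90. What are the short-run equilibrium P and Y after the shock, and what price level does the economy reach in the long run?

AD shifts left: new AD is Y = 3570 − 5P. With Pᵉ = 94, SRAS is Y = 2130 + 10P.
Short run: 3570 − 5P = 2130 + 10P gives 1440 = 15P, so P = 96 and Y = 3570 − 5·96 = 3090.
Y = 3090 is above potential 3070; expectations adjust and SRAS shifts left until Y = 3070.
Long run: on the new AD curve, 3070 = 3570 − 5P gives P = 100.

Short run: P = 96, Y = 3090. Long run: P = 100.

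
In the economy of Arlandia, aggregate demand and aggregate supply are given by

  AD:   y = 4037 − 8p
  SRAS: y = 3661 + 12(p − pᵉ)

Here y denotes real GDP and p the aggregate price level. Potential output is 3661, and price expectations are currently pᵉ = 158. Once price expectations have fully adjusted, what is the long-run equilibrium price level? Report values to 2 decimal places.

Long-run p = 47.00

Short run: with pᵉ = 158, SRAS is y = 1765 + 12p. Setting AD = SRAS gives 2272 = 20p, so p = 113.60 and y = 4037 − 8p = 3128.20.
Output 3128.20 is below potential 3661, so over time expected prices fall and SRAS shifts right until y returns to 3661.
Long run: y = 3661 on the AD curve gives 3661 = 4037 − 8p, so p = 47.00.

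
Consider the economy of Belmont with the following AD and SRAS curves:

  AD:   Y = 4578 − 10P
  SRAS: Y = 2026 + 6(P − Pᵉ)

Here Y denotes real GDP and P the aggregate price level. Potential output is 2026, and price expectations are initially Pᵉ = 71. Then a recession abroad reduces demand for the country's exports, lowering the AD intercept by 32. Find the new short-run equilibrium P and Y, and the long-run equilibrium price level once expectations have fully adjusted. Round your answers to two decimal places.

AD shifts left: new AD is Y = 4546 − 10P. With Pᵉ = 71, SRAS is Y = 1600 + 6P.
Short run: 4546 − 10P = 1600 + 6P gives 2946 = 16P, so P = 184.13 and Y = 4546 − 10P = 2704.75.
Y = 2704.75 is above potential 2026; expectations adjust and SRAS shifts left until Y = 2026.
Long run: on the new AD curve, 2026 = 4546 − 10P gives P = 252.00.

Short run: P = 184.13, Y = 2704.75. Long run: P = 252.00.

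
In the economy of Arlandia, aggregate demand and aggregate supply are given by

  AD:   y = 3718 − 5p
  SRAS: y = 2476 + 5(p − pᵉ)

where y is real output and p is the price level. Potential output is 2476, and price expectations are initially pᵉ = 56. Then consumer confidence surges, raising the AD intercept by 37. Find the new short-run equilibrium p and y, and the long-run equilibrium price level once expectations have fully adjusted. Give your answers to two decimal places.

Short run: p = 155.90, y = 2975.50. Long run: p = 255.80.

AD shifts right: new AD is y = 3755 − 5p. With pᵉ = 56, SRAS is y = 2196 + 5p.
Short run: 3755 − 5p = 2196 + 5p gives 1559 = 10p, so p = 155.90 and y = 3755 − 5p = 2975.50.
y = 2975.50 is above potential 2476; expectations adjust and SRAS shifts left until y = 2476.
Long run: on the new AD curve, 2476 = 3755 − 5p gives p = 255.80.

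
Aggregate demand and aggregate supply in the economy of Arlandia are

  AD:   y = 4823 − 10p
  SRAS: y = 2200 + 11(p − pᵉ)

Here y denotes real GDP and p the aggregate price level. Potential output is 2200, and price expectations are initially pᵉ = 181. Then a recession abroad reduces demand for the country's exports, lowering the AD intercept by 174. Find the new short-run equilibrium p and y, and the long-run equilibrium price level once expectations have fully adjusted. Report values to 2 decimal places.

Short run: p = 211.43, y = 2534.71. Long run: p = 244.90.

AD shifts left: new AD is y = 4649 − 10p. With pᵉ = 181, SRAS is y = 209 + 11p.
Short run: 4649 − 10p = 209 + 11p gives 4440 = 21p, so p = 211.43 and y = 4649 − 10p = 2534.71.
y = 2534.71 is above potential 2200; expectations adjust and SRAS shifts left until y = 2200.
Long run: on the new AD curve, 2200 = 4649 − 10p gives p = 244.90.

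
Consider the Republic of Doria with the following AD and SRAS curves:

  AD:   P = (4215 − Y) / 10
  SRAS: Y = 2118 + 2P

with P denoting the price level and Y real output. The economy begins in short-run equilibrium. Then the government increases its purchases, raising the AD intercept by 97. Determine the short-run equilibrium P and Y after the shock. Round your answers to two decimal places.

P = 182.83, Y = 2483.67

This is a positive demand shock: AD shifts right.
New AD: Y = 4312 − 10P.
Set AD = SRAS: 4312 − 10P = 2118 + 2P, so 2194 = 12P and P = 182.83.
Substituting into AD, Y = 2483.67.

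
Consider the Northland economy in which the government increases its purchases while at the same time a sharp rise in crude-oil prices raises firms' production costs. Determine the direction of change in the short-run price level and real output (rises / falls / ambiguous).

The first event is a positive demand shock: AD shifts right, which by itself pushes P up and Y up.
The second is an adverse supply shock: SRAS shifts left, which by itself pushes P up and Y down.
Both shocks push P up, so P rises. The two shocks push Y in opposite directions, so the effect on Y is ambiguous.

Price level: rises; output: ambiguous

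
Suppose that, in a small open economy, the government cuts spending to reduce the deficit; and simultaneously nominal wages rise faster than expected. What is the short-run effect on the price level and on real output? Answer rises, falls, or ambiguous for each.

The first event is a negative demand shock: AD shifts left, which by itself pushes P down and Y down.
The second is an adverse supply shock: SRAS shifts left, which by itself pushes P up and Y down.
The two shocks push P in opposite directions, so the effect on P is ambiguous. Both shocks push Y down, so Y falls.

Price level: ambiguous; output: falls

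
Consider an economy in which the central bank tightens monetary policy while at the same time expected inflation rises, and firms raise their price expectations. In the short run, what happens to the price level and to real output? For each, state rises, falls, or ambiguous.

The first event is a negative demand shock: AD shifts left, which by itself pushes P down and Y down.
The second is an adverse supply shock: SRAS shifts left, which by itself pushes P up and Y down.
The two shocks push P in opposite directions, so the effect on P is ambiguous. Both shocks push Y down, so Y falls.

Price level: ambiguous; output: falls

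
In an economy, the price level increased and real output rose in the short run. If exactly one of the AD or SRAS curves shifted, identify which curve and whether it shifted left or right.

P rose and Y rose. An AD shift moves P and Y in the same direction; an SRAS shift moves them in opposite directions.
Here P and Y moved in the same direction, so the AD curve shifted.
Since Y rose, AD shifted right.

AD shifted right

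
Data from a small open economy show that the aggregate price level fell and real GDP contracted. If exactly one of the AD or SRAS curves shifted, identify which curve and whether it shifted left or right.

AD shifted left

P fell and Y fell. An AD shift moves P and Y in the same direction; an SRAS shift moves them in opposite directions.
Here P and Y moved in the same direction, so the AD curve shifted.
Since Y fell, AD shifted left.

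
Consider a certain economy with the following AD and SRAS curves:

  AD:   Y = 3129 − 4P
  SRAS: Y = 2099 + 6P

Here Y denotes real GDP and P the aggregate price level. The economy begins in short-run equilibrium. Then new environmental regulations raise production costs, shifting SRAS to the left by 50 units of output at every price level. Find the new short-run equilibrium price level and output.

This is a negative supply shock: SRAS shifts left.
New SRAS: Y = 2049 + 6P.
Set AD = SRAS: 3129 − 4P = 2049 + 6P, so 1080 = 10P and P = 108.
Y = 3129 − 4·108 = 2697.

P = 108, Y = 2697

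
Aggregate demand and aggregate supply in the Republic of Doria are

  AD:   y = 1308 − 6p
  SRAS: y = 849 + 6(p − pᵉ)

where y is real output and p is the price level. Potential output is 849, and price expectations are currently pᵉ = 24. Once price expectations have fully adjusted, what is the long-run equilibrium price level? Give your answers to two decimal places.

Short run: with pᵉ = 24, SRAS is y = 705 + 6p. Setting AD = SRAS gives 603 = 12p, so p = 50.25 and y = 1308 − 6p = 1006.50.
Output 1006.50 is above potential 849, so over time expected prices rise and SRAS shifts left until y returns to 849.
Long run: y = 849 on the AD curve gives 849 = 1308 − 6p, so p = 76.50.

Long-run p = 76.50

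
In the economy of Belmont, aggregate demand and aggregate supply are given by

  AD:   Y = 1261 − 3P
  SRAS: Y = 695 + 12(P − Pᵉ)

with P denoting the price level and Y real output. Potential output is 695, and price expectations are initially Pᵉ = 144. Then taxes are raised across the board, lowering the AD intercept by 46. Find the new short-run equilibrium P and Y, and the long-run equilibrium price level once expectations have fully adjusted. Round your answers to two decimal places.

Short run: P = 149.87, Y = 765.40. Long run: P = 173.33.

AD shifts left: new AD is Y = 1215 − 3P. With Pᵉ = 144, SRAS is Y = 12P − 1033.
Short run: 1215 − 3P = 12P − 1033 gives 2248 = 15P, so P = 149.87 and Y = 1215 − 3P = 765.40.
Y = 765.40 is above potential 695; expectations adjust and SRAS shifts left until Y = 695.
Long run: on the new AD curve, 695 = 1215 − 3P gives P = 173.33.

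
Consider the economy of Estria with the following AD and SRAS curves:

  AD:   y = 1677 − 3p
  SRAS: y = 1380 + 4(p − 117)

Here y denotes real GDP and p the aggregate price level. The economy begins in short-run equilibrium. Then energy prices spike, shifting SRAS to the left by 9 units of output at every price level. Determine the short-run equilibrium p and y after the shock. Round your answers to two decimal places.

p = 110.57, y = 1345.29

This is a negative supply shock: SRAS shifts left.
New SRAS: y = 903 + 4p.
Set AD = SRAS: 1677 − 3p = 903 + 4p, so 774 = 7p and p = 110.57.
Substituting into AD, y = 1345.29.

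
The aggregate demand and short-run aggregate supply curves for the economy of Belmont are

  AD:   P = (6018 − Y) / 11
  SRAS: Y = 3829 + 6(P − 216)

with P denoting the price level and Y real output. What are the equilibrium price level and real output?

Write SRAS as Y = 3829 + 6P − 1296 = 2533 + 6P.
Rearrange AD to Y = 6018 − 11P.
Set AD = SRAS: 6018 − 11P = 2533 + 6P, so 3485 = 17P and P = 205.
Then Y = 6018 − 11·205 = 3763.

P = 205, Y = 3763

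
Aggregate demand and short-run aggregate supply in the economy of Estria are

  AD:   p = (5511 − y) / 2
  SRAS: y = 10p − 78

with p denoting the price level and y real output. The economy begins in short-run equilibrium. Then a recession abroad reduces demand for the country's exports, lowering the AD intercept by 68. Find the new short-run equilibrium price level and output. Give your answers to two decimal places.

p = 460.08, y = 4522.83

This is a negative demand shock: AD shifts left.
New AD: y = 5443 − 2p.
Set AD = SRAS: 5443 − 2p = 10p − 78, so 5521 = 12p and p = 460.08.
Substituting into AD, y = 4522.83.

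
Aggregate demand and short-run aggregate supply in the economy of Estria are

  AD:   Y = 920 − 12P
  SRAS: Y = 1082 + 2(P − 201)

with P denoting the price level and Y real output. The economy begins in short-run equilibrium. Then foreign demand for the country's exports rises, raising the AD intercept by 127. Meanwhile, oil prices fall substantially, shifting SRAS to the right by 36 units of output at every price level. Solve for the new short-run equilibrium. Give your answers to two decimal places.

After both shocks: AD is Y = 1047 − 12P and SRAS is Y = 716 + 2P.
Setting them equal: 331 = 14P, so P = 23.64.
Substituting into AD, Y = 763.29.

P = 23.64, Y = 763.29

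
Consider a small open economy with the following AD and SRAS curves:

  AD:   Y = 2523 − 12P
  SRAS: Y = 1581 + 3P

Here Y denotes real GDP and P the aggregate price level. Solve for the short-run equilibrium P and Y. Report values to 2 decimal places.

P = 62.80, Y = 1769.40

Set AD = SRAS: 2523 − 12P = 1581 + 3P, so 942 = 15P and P = 62.80.
Substituting into AD, Y = 2523 − 12P = 1769.40.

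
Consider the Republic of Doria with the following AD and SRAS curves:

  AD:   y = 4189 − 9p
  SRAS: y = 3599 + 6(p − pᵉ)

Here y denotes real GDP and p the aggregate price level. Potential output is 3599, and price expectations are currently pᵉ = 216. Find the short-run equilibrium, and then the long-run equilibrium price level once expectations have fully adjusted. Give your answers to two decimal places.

Short run: with pᵉ = 216, SRAS is y = 2303 + 6p. Setting AD = SRAS gives 1886 = 15p, so p = 125.73 and y = 4189 − 9p = 3057.40.
Output 3057.40 is below potential 3599, so over time expected prices fall and SRAS shifts right until y returns to 3599.
Long run: y = 3599 on the AD curve gives 3599 = 4189 − 9p, so p = 65.56.

Short run: p = 125.73, y = 3057.40. Long run: p = 65.56.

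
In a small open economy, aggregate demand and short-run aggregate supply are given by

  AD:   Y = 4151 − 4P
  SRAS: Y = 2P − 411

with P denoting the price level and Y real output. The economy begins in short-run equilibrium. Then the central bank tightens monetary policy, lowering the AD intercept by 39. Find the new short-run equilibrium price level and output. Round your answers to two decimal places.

This is a negative demand shock: AD shifts left.
New AD: Y = 4112 − 4P.
Set AD = SRAS: 4112 − 4P = 2P − 411, so 4523 = 6P and P = 753.83.
Substituting into AD, Y = 1096.67.

P = 753.83, Y = 1096.67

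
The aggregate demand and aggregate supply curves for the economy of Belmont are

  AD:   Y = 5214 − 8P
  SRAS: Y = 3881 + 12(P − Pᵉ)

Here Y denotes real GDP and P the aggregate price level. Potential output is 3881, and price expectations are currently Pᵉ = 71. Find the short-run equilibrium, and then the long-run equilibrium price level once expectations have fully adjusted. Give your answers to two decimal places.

Short run: with Pᵉ = 71, SRAS is Y = 3029 + 12P. Setting AD = SRAS gives 2185 = 20P, so P = 109.25 and Y = 5214 − 8P = 4340.00.
Output 4340.00 is above potential 3881, so over time expected prices rise and SRAS shifts left until Y returns to 3881.
Long run: Y = 3881 on the AD curve gives 3881 = 5214 − 8P, so P = 166.63.

Short run: P = 109.25, Y = 4340.00. Long run: P = 166.63.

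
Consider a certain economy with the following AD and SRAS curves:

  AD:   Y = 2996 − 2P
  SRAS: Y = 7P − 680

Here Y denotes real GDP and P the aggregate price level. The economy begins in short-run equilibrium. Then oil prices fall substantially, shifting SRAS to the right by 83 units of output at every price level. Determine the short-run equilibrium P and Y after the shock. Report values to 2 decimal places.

This is a positive supply shock: SRAS shifts right.
New SRAS: Y = 7P − 597.
Set AD = SRAS: 2996 − 2P = 7P − 597, so 3593 = 9P and P = 399.22.
Substituting into AD, Y = 2197.56.

P = 399.22, Y = 2197.56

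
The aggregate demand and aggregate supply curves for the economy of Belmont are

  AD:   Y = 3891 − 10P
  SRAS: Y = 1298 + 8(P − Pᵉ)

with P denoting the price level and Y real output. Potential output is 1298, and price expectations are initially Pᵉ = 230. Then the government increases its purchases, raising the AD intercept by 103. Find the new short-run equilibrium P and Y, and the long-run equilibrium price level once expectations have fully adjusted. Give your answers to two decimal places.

Short run: P = 252.00, Y = 1474.00. Long run: P = 269.60.

AD shifts right: new AD is Y = 3994 − 10P. With Pᵉ = 230, SRAS is Y = 8P − 542.
Short run: 3994 − 10P = 8P − 542 gives 4536 = 18P, so P = 252.00 and Y = 3994 − 10P = 1474.00.
Y = 1474.00 is above potential 1298; expectations adjust and SRAS shifts left until Y = 1298.
Long run: on the new AD curve, 1298 = 3994 − 10P gives P = 269.60.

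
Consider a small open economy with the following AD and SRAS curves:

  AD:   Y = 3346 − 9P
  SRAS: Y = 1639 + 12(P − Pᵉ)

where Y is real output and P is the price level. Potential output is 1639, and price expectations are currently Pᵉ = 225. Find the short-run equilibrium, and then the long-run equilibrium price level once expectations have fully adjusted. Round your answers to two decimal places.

Short run: with Pᵉ = 225, SRAS is Y = 12P − 1061. Setting AD = SRAS gives 4407 = 21P, so P = 209.86 and Y = 3346 − 9P = 1457.29.
Output 1457.29 is below potential 1639, so over time expected prices fall and SRAS shifts right until Y returns to 1639.
Long run: Y = 1639 on the AD curve gives 1639 = 3346 − 9P, so P = 189.67.

Short run: P = 209.86, Y = 1457.29. Long run: P = 189.67.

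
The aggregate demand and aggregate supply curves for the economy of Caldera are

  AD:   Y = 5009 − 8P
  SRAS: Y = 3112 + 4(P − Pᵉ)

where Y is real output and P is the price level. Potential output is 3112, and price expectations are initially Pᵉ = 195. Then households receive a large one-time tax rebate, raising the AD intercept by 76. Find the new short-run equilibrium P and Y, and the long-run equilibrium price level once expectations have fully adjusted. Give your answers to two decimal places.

Short run: P = 229.42, Y = 3249.67. Long run: P = 246.63.

AD shifts right: new AD is Y = 5085 − 8P. With Pᵉ = 195, SRAS is Y = 2332 + 4P.
Short run: 5085 − 8P = 2332 + 4P gives 2753 = 12P, so P = 229.42 and Y = 5085 − 8P = 3249.67.
Y = 3249.67 is above potential 3112; expectations adjust and SRAS shifts left until Y = 3112.
Long run: on the new AD curve, 3112 = 5085 − 8P gives P = 246.63.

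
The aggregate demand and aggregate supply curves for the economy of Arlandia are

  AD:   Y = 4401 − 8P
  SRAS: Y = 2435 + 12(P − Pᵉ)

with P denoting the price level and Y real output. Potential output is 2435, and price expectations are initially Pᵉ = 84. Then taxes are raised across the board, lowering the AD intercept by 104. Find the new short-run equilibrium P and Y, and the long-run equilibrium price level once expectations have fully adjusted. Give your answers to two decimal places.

AD shifts left: new AD is Y = 4297 − 8P. With Pᵉ = 84, SRAS is Y = 1427 + 12P.
Short run: 4297 − 8P = 1427 + 12P gives 2870 = 20P, so P = 143.50 and Y = 4297 − 8P = 3149.00.
Y = 3149.00 is above potential 2435; expectations adjust and SRAS shifts left until Y = 2435.
Long run: on the new AD curve, 2435 = 4297 − 8P gives P = 232.75.

Short run: P = 143.50, Y = 3149.00. Long run: P = 232.75.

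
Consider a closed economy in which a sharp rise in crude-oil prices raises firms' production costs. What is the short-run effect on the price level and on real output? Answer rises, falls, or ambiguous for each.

Price level: rises; output: falls

This is an adverse supply shock: SRAS shifts left.
Moving along the downward-sloping AD curve, P rises and Y falls.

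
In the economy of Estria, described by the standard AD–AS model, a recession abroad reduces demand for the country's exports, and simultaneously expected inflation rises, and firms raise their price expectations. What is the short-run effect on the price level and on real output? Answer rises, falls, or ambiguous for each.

Price level: ambiguous; output: falls

The first event is a negative demand shock: AD shifts left, which by itself pushes P down and Y down.
The second is an adverse supply shock: SRAS shifts left, which by itself pushes P up and Y down.
The two shocks push P in opposite directions, so the effect on P is ambiguous. Both shocks push Y down, so Y falls.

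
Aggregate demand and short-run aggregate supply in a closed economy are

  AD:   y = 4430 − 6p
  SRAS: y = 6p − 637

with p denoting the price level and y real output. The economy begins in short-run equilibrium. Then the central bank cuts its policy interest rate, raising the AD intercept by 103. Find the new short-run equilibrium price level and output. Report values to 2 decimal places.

This is a positive demand shock: AD shifts right.
New AD: y = 4533 − 6p.
Set AD = SRAS: 4533 − 6p = 6p − 637, so 5170 = 12p and p = 430.83.
Substituting into AD, y = 1948.00.

p = 430.83, y = 1948.00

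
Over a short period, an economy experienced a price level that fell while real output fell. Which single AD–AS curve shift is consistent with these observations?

AD shifted left

P fell and Y fell. An AD shift moves P and Y in the same direction; an SRAS shift moves them in opposite directions.
Here P and Y moved in the same direction, so the AD curve shifted.
Since Y fell, AD shifted left.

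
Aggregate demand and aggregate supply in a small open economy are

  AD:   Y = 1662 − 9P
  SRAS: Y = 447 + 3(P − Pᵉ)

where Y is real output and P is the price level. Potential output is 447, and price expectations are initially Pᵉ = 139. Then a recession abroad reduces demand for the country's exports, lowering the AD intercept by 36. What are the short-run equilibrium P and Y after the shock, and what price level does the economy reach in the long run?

AD shifts left: new AD is Y = 1626 − 9P. With Pᵉ = 139, SRAS is Y = 30 + 3P.
Short run: 1626 − 9P = 30 + 3P gives 1596 = 12P, so P = 133 and Y = 1626 − 9·133 = 429.
Y = 429 is below potential 447; expectations adjust and SRAS shifts right until Y = 447.
Long run: on the new AD curve, 447 = 1626 − 9P gives P = 131.

Short run: P = 133, Y = 429. Long run: P = 131.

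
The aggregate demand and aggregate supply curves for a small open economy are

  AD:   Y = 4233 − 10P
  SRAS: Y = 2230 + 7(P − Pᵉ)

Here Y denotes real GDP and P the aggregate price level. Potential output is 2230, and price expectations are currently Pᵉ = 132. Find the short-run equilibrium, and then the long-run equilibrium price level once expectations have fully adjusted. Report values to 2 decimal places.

Short run: with Pᵉ = 132, SRAS is Y = 1306 + 7P. Setting AD = SRAS gives 2927 = 17P, so P = 172.18 and Y = 4233 − 10P = 2511.24.
Output 2511.24 is above potential 2230, so over time expected prices rise and SRAS shifts left until Y returns to 2230.
Long run: Y = 2230 on the AD curve gives 2230 = 4233 − 10P, so P = 200.30.

Short run: P = 172.18, Y = 2511.24. Long run: P = 200.30.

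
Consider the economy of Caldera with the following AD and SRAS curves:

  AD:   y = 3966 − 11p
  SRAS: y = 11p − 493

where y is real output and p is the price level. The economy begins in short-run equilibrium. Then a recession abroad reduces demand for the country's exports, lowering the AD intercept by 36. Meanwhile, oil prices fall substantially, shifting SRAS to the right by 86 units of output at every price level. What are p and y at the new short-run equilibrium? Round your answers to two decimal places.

After both shocks: AD is y = 3930 − 11p and SRAS is y = 11p − 407.
Setting them equal: 4337 = 22p, so p = 197.14.
Substituting into AD, y = 1761.50.

p = 197.14, y = 1761.50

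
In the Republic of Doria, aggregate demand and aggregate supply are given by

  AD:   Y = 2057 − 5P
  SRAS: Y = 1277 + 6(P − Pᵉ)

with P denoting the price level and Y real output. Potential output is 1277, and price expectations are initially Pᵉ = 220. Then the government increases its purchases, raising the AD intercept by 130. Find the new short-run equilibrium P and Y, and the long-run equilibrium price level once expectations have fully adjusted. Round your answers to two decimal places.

AD shifts right: new AD is Y = 2187 − 5P. With Pᵉ = 220, SRAS is Y = 6P − 43.
Short run: 2187 − 5P = 6P − 43 gives 2230 = 11P, so P = 202.73 and Y = 2187 − 5P = 1173.36.
Y = 1173.36 is below potential 1277; expectations adjust and SRAS shifts right until Y = 1277.
Long run: on the new AD curve, 1277 = 2187 − 5P gives P = 182.00.

Short run: P = 202.73, Y = 1173.36. Long run: P = 182.00.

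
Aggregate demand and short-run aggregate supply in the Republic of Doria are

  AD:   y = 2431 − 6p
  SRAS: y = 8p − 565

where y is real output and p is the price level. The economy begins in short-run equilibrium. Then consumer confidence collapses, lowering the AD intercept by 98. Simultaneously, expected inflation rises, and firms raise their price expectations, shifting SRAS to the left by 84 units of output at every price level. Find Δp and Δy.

After both shocks: AD is y = 2333 − 6p and SRAS is y = 8p − 649.
Setting them equal: 2982 = 14p, so p = 213.
y = 2333 − 6·213 = 1055.
Initially p = 214, y = 1147, so Δp = -1 and Δy = -92.

Δp = -1, Δy = -92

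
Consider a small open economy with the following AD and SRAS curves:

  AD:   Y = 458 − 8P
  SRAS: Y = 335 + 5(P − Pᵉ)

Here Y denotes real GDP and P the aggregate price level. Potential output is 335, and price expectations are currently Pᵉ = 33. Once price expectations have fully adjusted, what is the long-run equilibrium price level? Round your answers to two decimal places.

Short run: with Pᵉ = 33, SRAS is Y = 170 + 5P. Setting AD = SRAS gives 288 = 13P, so P = 22.15 and Y = 458 − 8P = 280.77.
Output 280.77 is below potential 335, so over time expected prices fall and SRAS shifts right until Y returns to 335.
Long run: Y = 335 on the AD curve gives 335 = 458 − 8P, so P = 15.38.

Long-run P = 15.38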